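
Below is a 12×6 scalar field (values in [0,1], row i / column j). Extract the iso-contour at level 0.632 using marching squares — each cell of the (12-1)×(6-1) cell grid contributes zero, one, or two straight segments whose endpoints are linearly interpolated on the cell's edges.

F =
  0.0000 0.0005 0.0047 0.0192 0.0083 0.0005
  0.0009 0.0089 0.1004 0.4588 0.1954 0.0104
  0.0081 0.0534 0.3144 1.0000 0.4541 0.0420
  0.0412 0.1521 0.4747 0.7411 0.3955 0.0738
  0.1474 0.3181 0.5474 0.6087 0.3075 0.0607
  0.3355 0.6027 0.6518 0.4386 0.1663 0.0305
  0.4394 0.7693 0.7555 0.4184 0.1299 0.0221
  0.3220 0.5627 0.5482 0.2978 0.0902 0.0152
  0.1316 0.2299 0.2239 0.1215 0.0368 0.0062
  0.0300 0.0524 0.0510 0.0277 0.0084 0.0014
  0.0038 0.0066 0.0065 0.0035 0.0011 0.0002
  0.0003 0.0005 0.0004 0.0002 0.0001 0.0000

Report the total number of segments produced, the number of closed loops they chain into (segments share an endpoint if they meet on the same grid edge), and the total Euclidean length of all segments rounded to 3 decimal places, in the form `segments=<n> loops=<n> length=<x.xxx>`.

cell (1,2): code 0100 → (1.320,3.000)–(2.000,2.463)
cell (1,3): code 1000 → (2.000,3.674)–(1.320,3.000)
cell (2,2): code 0110 → (2.000,2.463)–(3.000,2.590)
cell (2,3): code 1001 → (3.000,3.316)–(2.000,3.674)
cell (3,2): code 0010 → (3.000,2.590)–(3.824,3.000)
cell (3,3): code 0001 → (3.824,3.000)–(3.000,3.316)
cell (4,1): code 0100 → (4.810,2.000)–(5.000,1.597)
cell (4,2): code 1000 → (5.000,2.093)–(4.810,2.000)
cell (5,0): code 0100 → (5.176,1.000)–(6.000,0.584)
cell (5,1): code 1110 → (5.000,1.597)–(5.176,1.000)
cell (5,2): code 1001 → (6.000,2.366)–(5.000,2.093)
cell (6,0): code 0010 → (6.000,0.584)–(6.665,1.000)
cell (6,1): code 0011 → (6.665,1.000)–(6.596,2.000)
cell (6,2): code 0001 → (6.596,2.000)–(6.000,2.366)
total: 14 segments, chained into 2 closed loop(s), length Σ = 11.421525

segments=14 loops=2 length=11.422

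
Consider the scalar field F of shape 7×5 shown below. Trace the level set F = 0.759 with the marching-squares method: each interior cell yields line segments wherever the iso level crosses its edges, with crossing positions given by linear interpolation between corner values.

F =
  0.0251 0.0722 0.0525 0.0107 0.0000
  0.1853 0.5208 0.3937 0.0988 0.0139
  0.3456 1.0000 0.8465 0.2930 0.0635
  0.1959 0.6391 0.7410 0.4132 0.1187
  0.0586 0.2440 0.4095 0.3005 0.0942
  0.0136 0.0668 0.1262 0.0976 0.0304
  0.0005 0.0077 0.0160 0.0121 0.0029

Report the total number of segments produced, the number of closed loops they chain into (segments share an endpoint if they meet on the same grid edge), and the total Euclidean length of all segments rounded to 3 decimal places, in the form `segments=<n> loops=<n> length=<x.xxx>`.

segments=6 loops=1 length=4.540

cell (1,0): code 0100 → (1.497,1.000)–(2.000,0.632)
cell (1,1): code 1100 → (1.807,2.000)–(1.497,1.000)
cell (1,2): code 1000 → (2.000,2.158)–(1.807,2.000)
cell (2,0): code 0010 → (2.000,0.632)–(2.668,1.000)
cell (2,1): code 0011 → (2.668,1.000)–(2.829,2.000)
cell (2,2): code 0001 → (2.829,2.000)–(2.000,2.158)
total: 6 segments, chained into 1 closed loop(s), length Σ = 4.539748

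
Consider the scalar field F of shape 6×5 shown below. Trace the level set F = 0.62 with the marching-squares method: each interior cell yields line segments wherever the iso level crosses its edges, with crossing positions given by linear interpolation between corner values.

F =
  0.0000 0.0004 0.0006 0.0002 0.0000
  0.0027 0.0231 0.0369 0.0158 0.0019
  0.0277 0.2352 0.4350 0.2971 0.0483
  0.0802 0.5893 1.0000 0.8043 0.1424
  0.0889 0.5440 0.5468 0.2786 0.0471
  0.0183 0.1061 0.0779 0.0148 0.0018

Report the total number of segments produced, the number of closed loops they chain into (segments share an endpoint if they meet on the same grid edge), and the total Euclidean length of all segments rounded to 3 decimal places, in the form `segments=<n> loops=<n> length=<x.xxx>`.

cell (2,1): code 0100 → (2.327,2.000)–(3.000,1.075)
cell (2,2): code 1100 → (2.637,3.000)–(2.327,2.000)
cell (2,3): code 1000 → (3.000,3.278)–(2.637,3.000)
cell (3,1): code 0010 → (3.000,1.075)–(3.838,2.000)
cell (3,2): code 0011 → (3.838,2.000)–(3.351,3.000)
cell (3,3): code 0001 → (3.351,3.000)–(3.000,3.278)
total: 6 segments, chained into 1 closed loop(s), length Σ = 5.457393

segments=6 loops=1 length=5.457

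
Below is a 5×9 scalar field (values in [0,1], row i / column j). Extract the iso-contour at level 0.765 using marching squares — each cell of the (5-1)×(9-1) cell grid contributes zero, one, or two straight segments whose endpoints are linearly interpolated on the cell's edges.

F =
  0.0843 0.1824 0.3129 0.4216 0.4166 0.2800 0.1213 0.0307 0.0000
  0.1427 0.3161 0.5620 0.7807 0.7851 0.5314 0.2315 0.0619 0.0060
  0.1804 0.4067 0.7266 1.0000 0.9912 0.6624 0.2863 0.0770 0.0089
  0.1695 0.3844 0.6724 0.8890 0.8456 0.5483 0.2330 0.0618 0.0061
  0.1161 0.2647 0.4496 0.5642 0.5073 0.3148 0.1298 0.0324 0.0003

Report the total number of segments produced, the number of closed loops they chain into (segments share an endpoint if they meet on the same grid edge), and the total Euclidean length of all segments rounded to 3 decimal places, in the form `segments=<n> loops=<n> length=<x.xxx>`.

segments=10 loops=1 length=7.807

cell (0,2): code 0100 → (0.956,3.000)–(1.000,2.928)
cell (0,3): code 1100 → (0.945,4.000)–(0.956,3.000)
cell (0,4): code 1000 → (1.000,4.079)–(0.945,4.000)
cell (1,2): code 0110 → (1.000,2.928)–(2.000,2.140)
cell (1,4): code 1001 → (2.000,4.688)–(1.000,4.079)
cell (2,2): code 0110 → (2.000,2.140)–(3.000,2.428)
cell (2,4): code 1001 → (3.000,4.271)–(2.000,4.688)
cell (3,2): code 0010 → (3.000,2.428)–(3.382,3.000)
cell (3,3): code 0011 → (3.382,3.000)–(3.238,4.000)
cell (3,4): code 0001 → (3.238,4.000)–(3.000,4.271)
total: 10 segments, chained into 1 closed loop(s), length Σ = 7.807080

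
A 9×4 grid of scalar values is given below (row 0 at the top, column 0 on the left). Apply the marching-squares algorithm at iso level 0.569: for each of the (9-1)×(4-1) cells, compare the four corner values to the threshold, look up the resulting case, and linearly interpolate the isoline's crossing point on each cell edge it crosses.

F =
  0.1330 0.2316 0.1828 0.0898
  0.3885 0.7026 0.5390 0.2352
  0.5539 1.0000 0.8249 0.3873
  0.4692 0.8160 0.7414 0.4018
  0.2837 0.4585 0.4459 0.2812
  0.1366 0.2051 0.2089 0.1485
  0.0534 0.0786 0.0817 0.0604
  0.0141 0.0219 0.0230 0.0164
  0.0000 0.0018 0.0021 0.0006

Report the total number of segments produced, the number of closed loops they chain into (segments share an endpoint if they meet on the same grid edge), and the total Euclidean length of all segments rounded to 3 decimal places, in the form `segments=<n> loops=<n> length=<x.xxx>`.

segments=10 loops=1 length=8.599

cell (0,0): code 0100 → (0.716,1.000)–(1.000,0.575)
cell (0,1): code 1000 → (1.000,1.817)–(0.716,1.000)
cell (1,0): code 0110 → (1.000,0.575)–(2.000,0.034)
cell (1,1): code 1101 → (1.105,2.000)–(1.000,1.817)
cell (1,2): code 1000 → (2.000,2.585)–(1.105,2.000)
cell (2,0): code 0110 → (2.000,0.034)–(3.000,0.288)
cell (2,2): code 1001 → (3.000,2.508)–(2.000,2.585)
cell (3,0): code 0010 → (3.000,0.288)–(3.691,1.000)
cell (3,1): code 0011 → (3.691,1.000)–(3.583,2.000)
cell (3,2): code 0001 → (3.583,2.000)–(3.000,2.508)
total: 10 segments, chained into 1 closed loop(s), length Σ = 8.599154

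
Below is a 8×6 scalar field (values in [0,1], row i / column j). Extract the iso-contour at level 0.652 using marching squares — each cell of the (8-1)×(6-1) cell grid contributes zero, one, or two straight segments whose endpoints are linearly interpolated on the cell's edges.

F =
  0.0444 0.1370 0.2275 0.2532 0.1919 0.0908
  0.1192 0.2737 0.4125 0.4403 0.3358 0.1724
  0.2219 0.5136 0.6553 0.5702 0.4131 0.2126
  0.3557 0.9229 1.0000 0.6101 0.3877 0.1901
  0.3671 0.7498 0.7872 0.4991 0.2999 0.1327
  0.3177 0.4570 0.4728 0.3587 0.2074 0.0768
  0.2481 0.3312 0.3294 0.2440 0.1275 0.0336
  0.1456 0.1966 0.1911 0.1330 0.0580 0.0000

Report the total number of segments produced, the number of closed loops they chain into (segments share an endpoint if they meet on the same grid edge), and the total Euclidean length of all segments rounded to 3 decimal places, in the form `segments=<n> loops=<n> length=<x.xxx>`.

cell (1,1): code 0100 → (1.986,2.000)–(2.000,1.977)
cell (1,2): code 1000 → (2.000,2.039)–(1.986,2.000)
cell (2,0): code 0100 → (2.338,1.000)–(3.000,0.522)
cell (2,1): code 1110 → (2.000,1.977)–(2.338,1.000)
cell (2,2): code 1001 → (3.000,2.893)–(2.000,2.039)
cell (3,0): code 0110 → (3.000,0.522)–(4.000,0.744)
cell (3,2): code 1001 → (4.000,2.469)–(3.000,2.893)
cell (4,0): code 0010 → (4.000,0.744)–(4.334,1.000)
cell (4,1): code 0011 → (4.334,1.000)–(4.430,2.000)
cell (4,2): code 0001 → (4.430,2.000)–(4.000,2.469)
total: 10 segments, chained into 1 closed loop(s), length Σ = 7.404630

segments=10 loops=1 length=7.405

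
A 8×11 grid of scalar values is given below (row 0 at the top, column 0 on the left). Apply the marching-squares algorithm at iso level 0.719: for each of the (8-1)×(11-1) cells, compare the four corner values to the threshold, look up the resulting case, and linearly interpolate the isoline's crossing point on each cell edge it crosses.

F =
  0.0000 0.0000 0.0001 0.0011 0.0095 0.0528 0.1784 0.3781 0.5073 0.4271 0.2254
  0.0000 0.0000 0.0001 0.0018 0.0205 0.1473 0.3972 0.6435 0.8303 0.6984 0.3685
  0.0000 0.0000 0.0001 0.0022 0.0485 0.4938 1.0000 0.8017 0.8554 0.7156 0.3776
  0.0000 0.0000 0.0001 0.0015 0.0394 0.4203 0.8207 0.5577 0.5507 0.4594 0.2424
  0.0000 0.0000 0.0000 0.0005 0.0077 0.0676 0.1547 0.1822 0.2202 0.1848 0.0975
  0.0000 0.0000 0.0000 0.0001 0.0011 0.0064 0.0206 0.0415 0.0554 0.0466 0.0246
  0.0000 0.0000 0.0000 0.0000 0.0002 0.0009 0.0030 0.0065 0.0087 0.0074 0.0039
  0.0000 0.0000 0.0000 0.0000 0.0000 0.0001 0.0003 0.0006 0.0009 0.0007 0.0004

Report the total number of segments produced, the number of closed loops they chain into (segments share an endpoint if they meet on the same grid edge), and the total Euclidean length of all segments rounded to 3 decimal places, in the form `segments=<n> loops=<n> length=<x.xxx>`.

cell (0,7): code 0100 → (0.655,8.000)–(1.000,7.404)
cell (0,8): code 1000 → (1.000,8.844)–(0.655,8.000)
cell (1,5): code 0100 → (1.534,6.000)–(2.000,5.445)
cell (1,6): code 1100 → (1.477,7.000)–(1.534,6.000)
cell (1,7): code 1110 → (1.000,7.404)–(1.477,7.000)
cell (1,8): code 1001 → (2.000,8.976)–(1.000,8.844)
cell (2,5): code 0110 → (2.000,5.445)–(3.000,5.746)
cell (2,6): code 1011 → (3.000,6.387)–(2.339,7.000)
cell (2,7): code 0011 → (2.339,7.000)–(2.448,8.000)
cell (2,8): code 0001 → (2.448,8.000)–(2.000,8.976)
cell (3,5): code 0010 → (3.000,5.746)–(3.153,6.000)
cell (3,6): code 0001 → (3.153,6.000)–(3.000,6.387)
total: 12 segments, chained into 1 closed loop(s), length Σ = 9.697878

segments=12 loops=1 length=9.698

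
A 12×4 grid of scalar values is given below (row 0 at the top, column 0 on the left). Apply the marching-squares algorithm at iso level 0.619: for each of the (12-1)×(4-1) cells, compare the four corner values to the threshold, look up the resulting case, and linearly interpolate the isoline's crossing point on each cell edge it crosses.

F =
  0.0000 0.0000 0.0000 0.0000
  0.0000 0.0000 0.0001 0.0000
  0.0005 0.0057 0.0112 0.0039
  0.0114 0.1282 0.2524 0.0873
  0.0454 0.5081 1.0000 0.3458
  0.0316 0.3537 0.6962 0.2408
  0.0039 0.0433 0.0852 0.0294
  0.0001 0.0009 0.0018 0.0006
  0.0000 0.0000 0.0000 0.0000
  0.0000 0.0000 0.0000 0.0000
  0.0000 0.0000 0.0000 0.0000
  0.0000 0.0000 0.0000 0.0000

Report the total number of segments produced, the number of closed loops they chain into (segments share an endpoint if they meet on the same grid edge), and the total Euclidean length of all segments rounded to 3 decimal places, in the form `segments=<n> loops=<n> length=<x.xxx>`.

segments=6 loops=1 length=4.394

cell (3,1): code 0100 → (3.490,2.000)–(4.000,1.225)
cell (3,2): code 1000 → (4.000,2.582)–(3.490,2.000)
cell (4,1): code 0110 → (4.000,1.225)–(5.000,1.775)
cell (4,2): code 1001 → (5.000,2.170)–(4.000,2.582)
cell (5,1): code 0010 → (5.000,1.775)–(5.126,2.000)
cell (5,2): code 0001 → (5.126,2.000)–(5.000,2.170)
total: 6 segments, chained into 1 closed loop(s), length Σ = 4.393626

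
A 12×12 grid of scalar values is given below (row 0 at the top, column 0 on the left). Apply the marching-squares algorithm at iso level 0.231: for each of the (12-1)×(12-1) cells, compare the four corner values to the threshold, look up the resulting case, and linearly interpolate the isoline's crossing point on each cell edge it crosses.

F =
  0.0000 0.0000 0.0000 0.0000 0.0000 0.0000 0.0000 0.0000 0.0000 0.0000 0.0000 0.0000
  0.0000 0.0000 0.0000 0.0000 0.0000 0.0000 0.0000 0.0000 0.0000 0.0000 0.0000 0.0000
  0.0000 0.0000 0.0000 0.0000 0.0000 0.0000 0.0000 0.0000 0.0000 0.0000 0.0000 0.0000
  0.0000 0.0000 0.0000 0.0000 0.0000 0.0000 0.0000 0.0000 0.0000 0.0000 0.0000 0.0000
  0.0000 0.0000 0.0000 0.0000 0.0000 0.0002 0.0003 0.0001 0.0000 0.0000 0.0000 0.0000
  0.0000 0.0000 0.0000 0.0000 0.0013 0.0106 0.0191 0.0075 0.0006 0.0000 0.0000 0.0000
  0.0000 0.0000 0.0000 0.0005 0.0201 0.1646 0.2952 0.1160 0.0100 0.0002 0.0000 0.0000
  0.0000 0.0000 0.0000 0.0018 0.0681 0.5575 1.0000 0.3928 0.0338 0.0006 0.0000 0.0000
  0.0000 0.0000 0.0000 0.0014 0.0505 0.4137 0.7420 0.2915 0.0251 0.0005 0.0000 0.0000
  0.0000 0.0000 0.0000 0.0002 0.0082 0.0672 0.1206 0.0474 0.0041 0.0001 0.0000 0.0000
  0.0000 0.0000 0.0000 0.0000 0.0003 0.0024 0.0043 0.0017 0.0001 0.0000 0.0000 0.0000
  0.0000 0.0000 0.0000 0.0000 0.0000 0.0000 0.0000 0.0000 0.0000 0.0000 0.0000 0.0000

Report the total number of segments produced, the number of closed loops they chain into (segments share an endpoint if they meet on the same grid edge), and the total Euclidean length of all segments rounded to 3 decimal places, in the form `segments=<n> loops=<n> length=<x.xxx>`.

cell (5,5): code 0100 → (5.767,6.000)–(6.000,5.508)
cell (5,6): code 1000 → (6.000,6.358)–(5.767,6.000)
cell (6,4): code 0100 → (6.169,5.000)–(7.000,4.333)
cell (6,5): code 1110 → (6.000,5.508)–(6.169,5.000)
cell (6,6): code 1101 → (6.415,7.000)–(6.000,6.358)
cell (6,7): code 1000 → (7.000,7.451)–(6.415,7.000)
cell (7,4): code 0110 → (7.000,4.333)–(8.000,4.497)
cell (7,7): code 1001 → (8.000,7.227)–(7.000,7.451)
cell (8,4): code 0010 → (8.000,4.497)–(8.527,5.000)
cell (8,5): code 0011 → (8.527,5.000)–(8.822,6.000)
cell (8,6): code 0011 → (8.822,6.000)–(8.248,7.000)
cell (8,7): code 0001 → (8.248,7.000)–(8.000,7.227)
total: 12 segments, chained into 1 closed loop(s), length Σ = 9.373802

segments=12 loops=1 length=9.374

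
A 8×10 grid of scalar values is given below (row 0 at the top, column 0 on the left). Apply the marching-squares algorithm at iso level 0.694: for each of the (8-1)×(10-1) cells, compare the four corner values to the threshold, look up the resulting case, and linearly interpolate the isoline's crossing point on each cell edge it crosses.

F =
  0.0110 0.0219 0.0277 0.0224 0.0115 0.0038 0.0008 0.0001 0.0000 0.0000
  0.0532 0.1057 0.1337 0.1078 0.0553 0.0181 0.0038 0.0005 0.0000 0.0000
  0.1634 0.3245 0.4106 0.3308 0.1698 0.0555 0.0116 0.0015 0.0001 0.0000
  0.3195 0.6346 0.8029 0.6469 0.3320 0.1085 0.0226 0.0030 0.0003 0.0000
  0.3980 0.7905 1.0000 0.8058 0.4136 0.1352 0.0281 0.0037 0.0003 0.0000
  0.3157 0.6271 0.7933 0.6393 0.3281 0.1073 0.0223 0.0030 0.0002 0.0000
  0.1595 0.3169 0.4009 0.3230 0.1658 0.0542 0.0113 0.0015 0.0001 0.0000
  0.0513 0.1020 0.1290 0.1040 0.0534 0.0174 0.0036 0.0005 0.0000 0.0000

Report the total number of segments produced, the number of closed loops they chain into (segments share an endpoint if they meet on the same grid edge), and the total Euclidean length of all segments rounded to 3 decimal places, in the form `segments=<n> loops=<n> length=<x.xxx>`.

cell (2,1): code 0100 → (2.722,2.000)–(3.000,1.353)
cell (2,2): code 1000 → (3.000,2.698)–(2.722,2.000)
cell (3,0): code 0100 → (3.381,1.000)–(4.000,0.754)
cell (3,1): code 1110 → (3.000,1.353)–(3.381,1.000)
cell (3,2): code 1101 → (3.296,3.000)–(3.000,2.698)
cell (3,3): code 1000 → (4.000,3.285)–(3.296,3.000)
cell (4,0): code 0010 → (4.000,0.754)–(4.591,1.000)
cell (4,1): code 0111 → (4.591,1.000)–(5.000,1.403)
cell (4,2): code 1011 → (5.000,2.645)–(4.671,3.000)
cell (4,3): code 0001 → (4.671,3.000)–(4.000,3.285)
cell (5,1): code 0010 → (5.000,1.403)–(5.253,2.000)
cell (5,2): code 0001 → (5.253,2.000)–(5.000,2.645)
total: 12 segments, chained into 1 closed loop(s), length Σ = 7.591683

segments=12 loops=1 length=7.592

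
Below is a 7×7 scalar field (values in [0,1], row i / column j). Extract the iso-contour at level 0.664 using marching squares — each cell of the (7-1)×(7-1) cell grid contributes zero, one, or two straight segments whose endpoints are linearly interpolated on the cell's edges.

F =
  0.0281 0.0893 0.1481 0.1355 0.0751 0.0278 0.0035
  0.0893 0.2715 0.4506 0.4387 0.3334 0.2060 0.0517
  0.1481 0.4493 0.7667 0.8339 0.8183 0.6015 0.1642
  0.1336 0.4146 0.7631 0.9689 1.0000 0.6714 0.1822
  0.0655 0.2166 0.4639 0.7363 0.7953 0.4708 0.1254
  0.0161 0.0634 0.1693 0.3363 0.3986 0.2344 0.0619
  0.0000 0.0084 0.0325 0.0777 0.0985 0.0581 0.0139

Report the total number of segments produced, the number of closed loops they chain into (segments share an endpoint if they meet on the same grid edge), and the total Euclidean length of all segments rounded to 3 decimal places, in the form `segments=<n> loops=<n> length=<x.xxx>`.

segments=14 loops=1 length=9.754

cell (1,1): code 0100 → (1.675,2.000)–(2.000,1.676)
cell (1,2): code 1100 → (1.570,3.000)–(1.675,2.000)
cell (1,3): code 1100 → (1.682,4.000)–(1.570,3.000)
cell (1,4): code 1000 → (2.000,4.712)–(1.682,4.000)
cell (2,1): code 0110 → (2.000,1.676)–(3.000,1.716)
cell (2,4): code 1101 → (2.894,5.000)–(2.000,4.712)
cell (2,5): code 1000 → (3.000,5.015)–(2.894,5.000)
cell (3,1): code 0010 → (3.000,1.716)–(3.331,2.000)
cell (3,2): code 0111 → (3.331,2.000)–(4.000,2.735)
cell (3,4): code 1011 → (4.000,4.405)–(3.037,5.000)
cell (3,5): code 0001 → (3.037,5.000)–(3.000,5.015)
cell (4,2): code 0010 → (4.000,2.735)–(4.181,3.000)
cell (4,3): code 0011 → (4.181,3.000)–(4.331,4.000)
cell (4,4): code 0001 → (4.331,4.000)–(4.000,4.405)
total: 14 segments, chained into 1 closed loop(s), length Σ = 9.754232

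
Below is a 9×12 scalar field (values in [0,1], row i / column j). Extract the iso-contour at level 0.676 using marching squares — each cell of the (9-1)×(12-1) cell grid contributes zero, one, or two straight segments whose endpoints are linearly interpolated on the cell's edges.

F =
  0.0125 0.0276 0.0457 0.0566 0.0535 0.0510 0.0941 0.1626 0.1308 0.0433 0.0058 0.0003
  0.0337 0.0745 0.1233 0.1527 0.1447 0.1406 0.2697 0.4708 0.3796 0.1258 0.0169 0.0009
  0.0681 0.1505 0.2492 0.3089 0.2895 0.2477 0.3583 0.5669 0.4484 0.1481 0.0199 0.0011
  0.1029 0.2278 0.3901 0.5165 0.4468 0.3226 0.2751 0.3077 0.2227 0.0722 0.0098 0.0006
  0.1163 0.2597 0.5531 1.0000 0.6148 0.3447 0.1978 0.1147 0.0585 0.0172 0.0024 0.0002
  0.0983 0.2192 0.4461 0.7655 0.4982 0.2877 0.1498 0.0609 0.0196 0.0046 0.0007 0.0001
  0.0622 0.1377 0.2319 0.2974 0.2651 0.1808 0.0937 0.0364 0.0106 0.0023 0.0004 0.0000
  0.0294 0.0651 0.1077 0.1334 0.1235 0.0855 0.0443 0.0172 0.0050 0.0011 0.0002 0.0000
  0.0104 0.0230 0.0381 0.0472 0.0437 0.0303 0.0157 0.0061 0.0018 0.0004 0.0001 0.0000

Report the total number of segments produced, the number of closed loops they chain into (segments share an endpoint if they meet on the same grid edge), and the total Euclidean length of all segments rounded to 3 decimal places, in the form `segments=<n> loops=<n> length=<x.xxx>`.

segments=6 loops=1 length=5.003

cell (3,2): code 0100 → (3.330,3.000)–(4.000,2.275)
cell (3,3): code 1000 → (4.000,3.841)–(3.330,3.000)
cell (4,2): code 0110 → (4.000,2.275)–(5.000,2.720)
cell (4,3): code 1001 → (5.000,3.335)–(4.000,3.841)
cell (5,2): code 0010 → (5.000,2.720)–(5.191,3.000)
cell (5,3): code 0001 → (5.191,3.000)–(5.000,3.335)
total: 6 segments, chained into 1 closed loop(s), length Σ = 5.002798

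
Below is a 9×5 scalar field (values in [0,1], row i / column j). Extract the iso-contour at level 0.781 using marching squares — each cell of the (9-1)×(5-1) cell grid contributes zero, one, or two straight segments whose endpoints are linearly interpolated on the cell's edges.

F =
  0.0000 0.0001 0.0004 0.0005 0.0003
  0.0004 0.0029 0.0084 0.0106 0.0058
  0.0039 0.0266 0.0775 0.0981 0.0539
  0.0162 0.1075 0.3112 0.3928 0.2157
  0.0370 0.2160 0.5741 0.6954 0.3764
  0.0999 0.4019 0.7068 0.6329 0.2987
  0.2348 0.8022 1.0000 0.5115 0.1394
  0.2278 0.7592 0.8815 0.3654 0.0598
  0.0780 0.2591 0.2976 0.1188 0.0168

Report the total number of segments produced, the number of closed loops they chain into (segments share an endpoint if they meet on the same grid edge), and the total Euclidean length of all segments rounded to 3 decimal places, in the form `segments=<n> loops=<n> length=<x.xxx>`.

segments=8 loops=1 length=5.316

cell (5,0): code 0100 → (5.947,1.000)–(6.000,0.963)
cell (5,1): code 1100 → (5.253,2.000)–(5.947,1.000)
cell (5,2): code 1000 → (6.000,2.448)–(5.253,2.000)
cell (6,0): code 0010 → (6.000,0.963)–(6.493,1.000)
cell (6,1): code 0111 → (6.493,1.000)–(7.000,1.178)
cell (6,2): code 1001 → (7.000,2.195)–(6.000,2.448)
cell (7,1): code 0010 → (7.000,1.178)–(7.172,2.000)
cell (7,2): code 0001 → (7.172,2.000)–(7.000,2.195)
total: 8 segments, chained into 1 closed loop(s), length Σ = 5.316126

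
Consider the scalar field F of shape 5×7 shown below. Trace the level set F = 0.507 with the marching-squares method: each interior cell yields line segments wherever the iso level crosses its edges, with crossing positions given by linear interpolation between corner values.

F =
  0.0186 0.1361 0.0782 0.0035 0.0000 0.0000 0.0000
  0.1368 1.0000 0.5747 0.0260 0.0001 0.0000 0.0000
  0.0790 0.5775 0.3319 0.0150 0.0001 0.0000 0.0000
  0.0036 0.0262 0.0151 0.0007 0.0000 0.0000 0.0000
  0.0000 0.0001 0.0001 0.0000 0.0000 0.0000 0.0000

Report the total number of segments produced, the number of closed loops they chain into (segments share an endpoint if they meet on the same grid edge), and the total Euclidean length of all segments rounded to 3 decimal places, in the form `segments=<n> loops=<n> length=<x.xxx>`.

cell (0,0): code 0100 → (0.429,1.000)–(1.000,0.429)
cell (0,1): code 1100 → (0.864,2.000)–(0.429,1.000)
cell (0,2): code 1000 → (1.000,2.123)–(0.864,2.000)
cell (1,0): code 0110 → (1.000,0.429)–(2.000,0.859)
cell (1,1): code 1011 → (2.000,1.287)–(1.279,2.000)
cell (1,2): code 0001 → (1.279,2.000)–(1.000,2.123)
cell (2,0): code 0010 → (2.000,0.859)–(2.128,1.000)
cell (2,1): code 0001 → (2.128,1.000)–(2.000,1.287)
total: 8 segments, chained into 1 closed loop(s), length Σ = 4.993838

segments=8 loops=1 length=4.994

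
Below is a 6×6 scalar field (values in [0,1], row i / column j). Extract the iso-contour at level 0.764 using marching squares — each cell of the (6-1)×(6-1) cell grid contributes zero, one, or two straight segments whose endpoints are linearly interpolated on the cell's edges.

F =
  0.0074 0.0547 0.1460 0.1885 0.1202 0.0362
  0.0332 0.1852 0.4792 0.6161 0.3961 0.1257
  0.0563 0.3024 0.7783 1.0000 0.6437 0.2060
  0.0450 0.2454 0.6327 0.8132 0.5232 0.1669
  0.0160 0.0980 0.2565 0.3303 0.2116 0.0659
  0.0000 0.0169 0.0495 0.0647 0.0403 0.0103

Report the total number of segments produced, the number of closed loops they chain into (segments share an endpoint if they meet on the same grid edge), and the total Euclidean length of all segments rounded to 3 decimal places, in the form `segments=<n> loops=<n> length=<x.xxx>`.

segments=8 loops=1 length=4.975

cell (1,1): code 0100 → (1.952,2.000)–(2.000,1.970)
cell (1,2): code 1100 → (1.385,3.000)–(1.952,2.000)
cell (1,3): code 1000 → (2.000,3.662)–(1.385,3.000)
cell (2,1): code 0010 → (2.000,1.970)–(2.098,2.000)
cell (2,2): code 0111 → (2.098,2.000)–(3.000,2.727)
cell (2,3): code 1001 → (3.000,3.170)–(2.000,3.662)
cell (3,2): code 0010 → (3.000,2.727)–(3.102,3.000)
cell (3,3): code 0001 → (3.102,3.000)–(3.000,3.170)
total: 8 segments, chained into 1 closed loop(s), length Σ = 4.974671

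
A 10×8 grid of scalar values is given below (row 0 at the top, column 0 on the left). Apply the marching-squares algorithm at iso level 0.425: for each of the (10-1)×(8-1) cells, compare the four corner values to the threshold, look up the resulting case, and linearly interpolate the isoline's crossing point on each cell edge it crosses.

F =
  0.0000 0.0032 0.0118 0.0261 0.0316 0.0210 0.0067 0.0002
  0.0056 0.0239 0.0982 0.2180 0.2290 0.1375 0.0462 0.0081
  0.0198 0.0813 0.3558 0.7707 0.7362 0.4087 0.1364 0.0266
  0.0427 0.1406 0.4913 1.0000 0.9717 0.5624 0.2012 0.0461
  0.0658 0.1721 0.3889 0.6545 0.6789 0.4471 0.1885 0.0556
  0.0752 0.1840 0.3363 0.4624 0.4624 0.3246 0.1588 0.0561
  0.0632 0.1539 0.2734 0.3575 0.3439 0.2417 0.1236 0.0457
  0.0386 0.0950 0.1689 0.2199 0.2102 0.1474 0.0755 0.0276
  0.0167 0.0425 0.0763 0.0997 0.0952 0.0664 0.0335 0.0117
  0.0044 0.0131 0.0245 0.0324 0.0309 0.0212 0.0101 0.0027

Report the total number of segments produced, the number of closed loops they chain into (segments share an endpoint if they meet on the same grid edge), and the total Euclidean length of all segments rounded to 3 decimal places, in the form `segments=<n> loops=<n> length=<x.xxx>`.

cell (1,2): code 0100 → (1.375,3.000)–(2.000,2.167)
cell (1,3): code 1100 → (1.386,4.000)–(1.375,3.000)
cell (1,4): code 1000 → (2.000,4.950)–(1.386,4.000)
cell (2,1): code 0100 → (2.511,2.000)–(3.000,1.811)
cell (2,2): code 1110 → (2.000,2.167)–(2.511,2.000)
cell (2,4): code 1101 → (2.106,5.000)–(2.000,4.950)
cell (2,5): code 1000 → (3.000,5.380)–(2.106,5.000)
cell (3,1): code 0010 → (3.000,1.811)–(3.647,2.000)
cell (3,2): code 0111 → (3.647,2.000)–(4.000,2.136)
cell (3,5): code 1001 → (4.000,5.085)–(3.000,5.380)
cell (4,2): code 0110 → (4.000,2.136)–(5.000,2.703)
cell (4,4): code 1011 → (5.000,4.271)–(4.180,5.000)
cell (4,5): code 0001 → (4.180,5.000)–(4.000,5.085)
cell (5,2): code 0010 → (5.000,2.703)–(5.357,3.000)
cell (5,3): code 0011 → (5.357,3.000)–(5.316,4.000)
cell (5,4): code 0001 → (5.316,4.000)–(5.000,4.271)
total: 16 segments, chained into 1 closed loop(s), length Σ = 11.745326

segments=16 loops=1 length=11.745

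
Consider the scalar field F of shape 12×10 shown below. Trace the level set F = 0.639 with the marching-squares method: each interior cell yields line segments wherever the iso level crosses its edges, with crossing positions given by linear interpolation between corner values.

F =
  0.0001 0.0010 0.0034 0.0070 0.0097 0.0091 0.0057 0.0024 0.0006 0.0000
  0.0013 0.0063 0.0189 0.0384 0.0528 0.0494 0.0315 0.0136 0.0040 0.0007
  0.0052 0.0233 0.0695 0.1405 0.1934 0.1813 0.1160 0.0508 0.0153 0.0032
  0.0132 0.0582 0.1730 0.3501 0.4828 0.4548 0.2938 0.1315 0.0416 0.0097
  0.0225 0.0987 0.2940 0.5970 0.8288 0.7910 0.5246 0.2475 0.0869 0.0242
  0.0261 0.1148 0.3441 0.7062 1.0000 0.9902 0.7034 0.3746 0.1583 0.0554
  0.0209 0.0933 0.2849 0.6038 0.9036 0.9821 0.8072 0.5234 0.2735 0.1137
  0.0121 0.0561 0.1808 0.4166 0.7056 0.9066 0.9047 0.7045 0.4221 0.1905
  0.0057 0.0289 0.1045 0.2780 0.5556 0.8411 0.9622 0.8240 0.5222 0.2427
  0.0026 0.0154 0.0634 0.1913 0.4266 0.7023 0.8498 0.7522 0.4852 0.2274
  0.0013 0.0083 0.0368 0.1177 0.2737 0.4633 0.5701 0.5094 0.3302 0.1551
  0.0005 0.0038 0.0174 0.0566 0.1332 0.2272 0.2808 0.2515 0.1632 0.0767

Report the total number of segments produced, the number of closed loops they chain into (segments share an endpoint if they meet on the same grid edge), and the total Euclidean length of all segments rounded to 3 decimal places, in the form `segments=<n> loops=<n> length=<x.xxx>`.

cell (3,3): code 0100 → (3.451,4.000)–(4.000,3.181)
cell (3,4): code 1100 → (3.548,5.000)–(3.451,4.000)
cell (3,5): code 1000 → (4.000,5.571)–(3.548,5.000)
cell (4,2): code 0100 → (4.385,3.000)–(5.000,2.814)
cell (4,3): code 1110 → (4.000,3.181)–(4.385,3.000)
cell (4,5): code 1101 → (4.640,6.000)–(4.000,5.571)
cell (4,6): code 1000 → (5.000,6.196)–(4.640,6.000)
cell (5,2): code 0010 → (5.000,2.814)–(5.656,3.000)
cell (5,3): code 0111 → (5.656,3.000)–(6.000,3.117)
cell (5,6): code 1001 → (6.000,6.593)–(5.000,6.196)
cell (6,3): code 0110 → (6.000,3.117)–(7.000,3.770)
cell (6,6): code 1101 → (6.638,7.000)–(6.000,6.593)
cell (6,7): code 1000 → (7.000,7.232)–(6.638,7.000)
cell (7,3): code 0010 → (7.000,3.770)–(7.444,4.000)
cell (7,4): code 0111 → (7.444,4.000)–(8.000,4.292)
cell (7,7): code 1001 → (8.000,7.613)–(7.000,7.232)
cell (8,4): code 0110 → (8.000,4.292)–(9.000,4.770)
cell (8,7): code 1001 → (9.000,7.424)–(8.000,7.613)
cell (9,4): code 0010 → (9.000,4.770)–(9.265,5.000)
cell (9,5): code 0011 → (9.265,5.000)–(9.754,6.000)
cell (9,6): code 0011 → (9.754,6.000)–(9.466,7.000)
cell (9,7): code 0001 → (9.466,7.000)–(9.000,7.424)
total: 22 segments, chained into 1 closed loop(s), length Σ = 16.927394

segments=22 loops=1 length=16.927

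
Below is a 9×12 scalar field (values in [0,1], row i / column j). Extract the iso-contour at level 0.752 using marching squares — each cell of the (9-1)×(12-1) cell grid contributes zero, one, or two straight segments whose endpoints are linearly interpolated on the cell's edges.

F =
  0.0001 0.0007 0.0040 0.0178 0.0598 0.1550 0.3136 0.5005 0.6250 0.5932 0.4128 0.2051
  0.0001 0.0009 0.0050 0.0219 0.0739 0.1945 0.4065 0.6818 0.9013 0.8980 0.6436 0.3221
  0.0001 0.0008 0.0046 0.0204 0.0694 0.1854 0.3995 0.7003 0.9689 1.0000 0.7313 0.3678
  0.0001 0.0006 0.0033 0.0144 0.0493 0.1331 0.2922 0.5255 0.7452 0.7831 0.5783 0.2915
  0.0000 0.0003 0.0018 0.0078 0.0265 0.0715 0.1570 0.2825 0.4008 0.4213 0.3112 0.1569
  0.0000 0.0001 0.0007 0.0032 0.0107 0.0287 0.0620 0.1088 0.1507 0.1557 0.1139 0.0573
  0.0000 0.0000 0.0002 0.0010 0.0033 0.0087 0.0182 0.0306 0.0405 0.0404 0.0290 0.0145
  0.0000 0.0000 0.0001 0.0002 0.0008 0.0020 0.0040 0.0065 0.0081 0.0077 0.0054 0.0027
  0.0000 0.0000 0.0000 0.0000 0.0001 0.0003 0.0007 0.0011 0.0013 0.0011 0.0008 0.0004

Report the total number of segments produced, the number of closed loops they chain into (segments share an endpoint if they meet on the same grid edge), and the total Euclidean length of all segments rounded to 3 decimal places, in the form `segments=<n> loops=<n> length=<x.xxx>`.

cell (0,7): code 0100 → (0.460,8.000)–(1.000,7.320)
cell (0,8): code 1100 → (0.521,9.000)–(0.460,8.000)
cell (0,9): code 1000 → (1.000,9.574)–(0.521,9.000)
cell (1,7): code 0110 → (1.000,7.320)–(2.000,7.192)
cell (1,9): code 1001 → (2.000,9.923)–(1.000,9.574)
cell (2,7): code 0010 → (2.000,7.192)–(2.970,8.000)
cell (2,8): code 0111 → (2.970,8.000)–(3.000,8.179)
cell (2,9): code 1001 → (3.000,9.152)–(2.000,9.923)
cell (3,8): code 0010 → (3.000,8.179)–(3.086,9.000)
cell (3,9): code 0001 → (3.086,9.000)–(3.000,9.152)
total: 10 segments, chained into 1 closed loop(s), length Σ = 8.391506

segments=10 loops=1 length=8.392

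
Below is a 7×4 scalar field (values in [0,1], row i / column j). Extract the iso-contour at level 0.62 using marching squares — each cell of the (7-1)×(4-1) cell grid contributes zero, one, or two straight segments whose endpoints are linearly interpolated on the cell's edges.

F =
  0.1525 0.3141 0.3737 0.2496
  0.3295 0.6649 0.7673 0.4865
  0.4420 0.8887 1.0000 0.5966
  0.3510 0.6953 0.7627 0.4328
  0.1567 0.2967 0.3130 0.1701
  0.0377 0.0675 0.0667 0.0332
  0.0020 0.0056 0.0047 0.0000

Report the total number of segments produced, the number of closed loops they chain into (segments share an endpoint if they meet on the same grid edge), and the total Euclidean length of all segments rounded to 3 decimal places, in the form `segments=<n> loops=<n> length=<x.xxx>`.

cell (0,0): code 0100 → (0.872,1.000)–(1.000,0.866)
cell (0,1): code 1100 → (0.626,2.000)–(0.872,1.000)
cell (0,2): code 1000 → (1.000,2.525)–(0.626,2.000)
cell (1,0): code 0110 → (1.000,0.866)–(2.000,0.398)
cell (1,2): code 1001 → (2.000,2.942)–(1.000,2.525)
cell (2,0): code 0110 → (2.000,0.398)–(3.000,0.781)
cell (2,2): code 1001 → (3.000,2.433)–(2.000,2.942)
cell (3,0): code 0010 → (3.000,0.781)–(3.189,1.000)
cell (3,1): code 0011 → (3.189,1.000)–(3.317,2.000)
cell (3,2): code 0001 → (3.317,2.000)–(3.000,2.433)
total: 10 segments, chained into 1 closed loop(s), length Σ = 8.073771

segments=10 loops=1 length=8.074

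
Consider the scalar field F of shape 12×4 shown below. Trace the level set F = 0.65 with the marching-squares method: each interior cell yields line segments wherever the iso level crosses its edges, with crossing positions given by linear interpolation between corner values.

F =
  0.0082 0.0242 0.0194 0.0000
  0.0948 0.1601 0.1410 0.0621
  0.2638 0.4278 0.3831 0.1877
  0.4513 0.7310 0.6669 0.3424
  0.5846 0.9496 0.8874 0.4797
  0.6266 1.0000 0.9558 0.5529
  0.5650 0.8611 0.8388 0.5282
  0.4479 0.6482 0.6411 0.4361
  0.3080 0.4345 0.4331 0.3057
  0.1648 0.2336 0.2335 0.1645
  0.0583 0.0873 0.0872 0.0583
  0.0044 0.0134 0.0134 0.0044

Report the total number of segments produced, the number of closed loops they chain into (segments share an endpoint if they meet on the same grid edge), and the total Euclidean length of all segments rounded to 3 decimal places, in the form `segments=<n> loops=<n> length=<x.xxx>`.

cell (2,0): code 0100 → (2.733,1.000)–(3.000,0.710)
cell (2,1): code 1100 → (2.940,2.000)–(2.733,1.000)
cell (2,2): code 1000 → (3.000,2.052)–(2.940,2.000)
cell (3,0): code 0110 → (3.000,0.710)–(4.000,0.179)
cell (3,2): code 1001 → (4.000,2.582)–(3.000,2.052)
cell (4,0): code 0110 → (4.000,0.179)–(5.000,0.063)
cell (4,2): code 1001 → (5.000,2.759)–(4.000,2.582)
cell (5,0): code 0110 → (5.000,0.063)–(6.000,0.287)
cell (5,2): code 1001 → (6.000,2.608)–(5.000,2.759)
cell (6,0): code 0010 → (6.000,0.287)–(6.992,1.000)
cell (6,1): code 0011 → (6.992,1.000)–(6.955,2.000)
cell (6,2): code 0001 → (6.955,2.000)–(6.000,2.608)
total: 12 segments, chained into 1 closed loop(s), length Σ = 11.171061

segments=12 loops=1 length=11.171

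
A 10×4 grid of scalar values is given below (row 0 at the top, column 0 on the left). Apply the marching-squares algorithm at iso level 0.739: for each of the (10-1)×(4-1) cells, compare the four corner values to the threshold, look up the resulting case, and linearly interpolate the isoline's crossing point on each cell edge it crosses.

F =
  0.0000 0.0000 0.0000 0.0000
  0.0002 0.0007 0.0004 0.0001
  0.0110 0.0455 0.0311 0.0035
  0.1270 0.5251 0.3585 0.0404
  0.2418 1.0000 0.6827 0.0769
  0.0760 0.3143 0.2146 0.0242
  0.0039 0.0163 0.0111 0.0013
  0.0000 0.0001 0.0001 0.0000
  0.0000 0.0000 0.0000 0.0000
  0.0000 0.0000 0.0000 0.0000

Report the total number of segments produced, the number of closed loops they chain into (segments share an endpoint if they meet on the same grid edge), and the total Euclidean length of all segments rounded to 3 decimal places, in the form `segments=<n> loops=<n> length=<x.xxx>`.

cell (3,0): code 0100 → (3.450,1.000)–(4.000,0.656)
cell (3,1): code 1000 → (4.000,1.823)–(3.450,1.000)
cell (4,0): code 0010 → (4.000,0.656)–(4.381,1.000)
cell (4,1): code 0001 → (4.381,1.000)–(4.000,1.823)
total: 4 segments, chained into 1 closed loop(s), length Σ = 3.057339

segments=4 loops=1 length=3.057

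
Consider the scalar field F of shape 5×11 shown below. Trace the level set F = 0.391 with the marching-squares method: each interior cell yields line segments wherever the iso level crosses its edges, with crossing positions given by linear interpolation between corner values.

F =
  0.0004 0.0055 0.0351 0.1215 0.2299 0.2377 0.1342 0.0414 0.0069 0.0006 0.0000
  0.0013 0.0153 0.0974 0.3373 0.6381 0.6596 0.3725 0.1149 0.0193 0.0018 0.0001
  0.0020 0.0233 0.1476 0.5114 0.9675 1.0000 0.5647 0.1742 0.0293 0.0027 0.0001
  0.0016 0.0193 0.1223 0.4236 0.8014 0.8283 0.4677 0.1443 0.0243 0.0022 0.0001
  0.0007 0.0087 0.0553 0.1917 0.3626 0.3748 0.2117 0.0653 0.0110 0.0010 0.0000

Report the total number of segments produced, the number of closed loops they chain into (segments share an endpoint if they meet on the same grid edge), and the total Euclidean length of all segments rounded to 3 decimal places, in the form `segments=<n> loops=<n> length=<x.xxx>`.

segments=14 loops=1 length=11.483

cell (0,3): code 0100 → (0.395,4.000)–(1.000,3.179)
cell (0,4): code 1100 → (0.363,5.000)–(0.395,4.000)
cell (0,5): code 1000 → (1.000,5.936)–(0.363,5.000)
cell (1,2): code 0100 → (1.308,3.000)–(2.000,2.669)
cell (1,3): code 1110 → (1.000,3.179)–(1.308,3.000)
cell (1,5): code 1101 → (1.096,6.000)–(1.000,5.936)
cell (1,6): code 1000 → (2.000,6.445)–(1.096,6.000)
cell (2,2): code 0110 → (2.000,2.669)–(3.000,2.892)
cell (2,6): code 1001 → (3.000,6.237)–(2.000,6.445)
cell (3,2): code 0010 → (3.000,2.892)–(3.141,3.000)
cell (3,3): code 0011 → (3.141,3.000)–(3.935,4.000)
cell (3,4): code 0011 → (3.935,4.000)–(3.964,5.000)
cell (3,5): code 0011 → (3.964,5.000)–(3.300,6.000)
cell (3,6): code 0001 → (3.300,6.000)–(3.000,6.237)
total: 14 segments, chained into 1 closed loop(s), length Σ = 11.482545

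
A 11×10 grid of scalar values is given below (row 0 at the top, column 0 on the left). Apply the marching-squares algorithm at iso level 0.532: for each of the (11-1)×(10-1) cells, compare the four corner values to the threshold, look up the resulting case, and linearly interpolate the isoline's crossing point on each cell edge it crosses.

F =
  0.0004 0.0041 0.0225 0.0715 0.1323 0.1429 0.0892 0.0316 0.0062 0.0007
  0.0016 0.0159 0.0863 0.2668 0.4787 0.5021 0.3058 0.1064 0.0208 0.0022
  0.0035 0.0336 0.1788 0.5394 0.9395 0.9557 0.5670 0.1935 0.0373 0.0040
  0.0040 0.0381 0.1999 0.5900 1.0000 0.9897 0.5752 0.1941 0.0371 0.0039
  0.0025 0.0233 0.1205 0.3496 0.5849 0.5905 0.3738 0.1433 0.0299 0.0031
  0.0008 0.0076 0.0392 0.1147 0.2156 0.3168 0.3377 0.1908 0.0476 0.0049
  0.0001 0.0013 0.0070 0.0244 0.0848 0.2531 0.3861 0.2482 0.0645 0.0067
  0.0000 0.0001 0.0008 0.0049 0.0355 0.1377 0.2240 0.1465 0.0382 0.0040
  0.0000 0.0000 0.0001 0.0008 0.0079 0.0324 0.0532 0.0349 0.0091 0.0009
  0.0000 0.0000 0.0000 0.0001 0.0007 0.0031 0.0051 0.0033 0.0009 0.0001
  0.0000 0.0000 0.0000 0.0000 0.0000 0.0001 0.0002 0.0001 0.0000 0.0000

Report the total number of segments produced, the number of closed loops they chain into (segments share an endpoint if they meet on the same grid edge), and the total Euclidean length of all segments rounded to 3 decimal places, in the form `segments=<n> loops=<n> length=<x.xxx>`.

segments=14 loops=1 length=10.101

cell (1,2): code 0100 → (1.973,3.000)–(2.000,2.979)
cell (1,3): code 1100 → (1.116,4.000)–(1.973,3.000)
cell (1,4): code 1100 → (1.066,5.000)–(1.116,4.000)
cell (1,5): code 1100 → (1.866,6.000)–(1.066,5.000)
cell (1,6): code 1000 → (2.000,6.094)–(1.866,6.000)
cell (2,2): code 0110 → (2.000,2.979)–(3.000,2.851)
cell (2,6): code 1001 → (3.000,6.113)–(2.000,6.094)
cell (3,2): code 0010 → (3.000,2.851)–(3.241,3.000)
cell (3,3): code 0111 → (3.241,3.000)–(4.000,3.775)
cell (3,5): code 1011 → (4.000,5.270)–(3.214,6.000)
cell (3,6): code 0001 → (3.214,6.000)–(3.000,6.113)
cell (4,3): code 0010 → (4.000,3.775)–(4.143,4.000)
cell (4,4): code 0011 → (4.143,4.000)–(4.214,5.000)
cell (4,5): code 0001 → (4.214,5.000)–(4.000,5.270)
total: 14 segments, chained into 1 closed loop(s), length Σ = 10.101400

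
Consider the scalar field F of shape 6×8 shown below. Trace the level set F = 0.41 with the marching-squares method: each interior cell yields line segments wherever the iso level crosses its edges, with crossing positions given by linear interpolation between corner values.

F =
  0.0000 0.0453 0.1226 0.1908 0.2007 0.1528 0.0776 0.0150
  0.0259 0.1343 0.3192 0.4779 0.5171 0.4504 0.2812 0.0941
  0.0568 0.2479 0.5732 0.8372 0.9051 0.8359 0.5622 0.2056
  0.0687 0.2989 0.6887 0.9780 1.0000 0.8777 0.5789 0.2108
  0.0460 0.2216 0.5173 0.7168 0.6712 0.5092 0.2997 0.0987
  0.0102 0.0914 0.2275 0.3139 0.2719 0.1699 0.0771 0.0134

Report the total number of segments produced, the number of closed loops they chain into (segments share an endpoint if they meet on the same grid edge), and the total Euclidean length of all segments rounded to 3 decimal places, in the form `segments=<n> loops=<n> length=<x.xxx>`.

segments=18 loops=1 length=14.576

cell (0,2): code 0100 → (0.763,3.000)–(1.000,2.572)
cell (0,3): code 1100 → (0.662,4.000)–(0.763,3.000)
cell (0,4): code 1100 → (0.864,5.000)–(0.662,4.000)
cell (0,5): code 1000 → (1.000,5.239)–(0.864,5.000)
cell (1,1): code 0100 → (1.357,2.000)–(2.000,1.498)
cell (1,2): code 1110 → (1.000,2.572)–(1.357,2.000)
cell (1,5): code 1101 → (1.458,6.000)–(1.000,5.239)
cell (1,6): code 1000 → (2.000,6.427)–(1.458,6.000)
cell (2,1): code 0110 → (2.000,1.498)–(3.000,1.285)
cell (2,6): code 1001 → (3.000,6.459)–(2.000,6.427)
cell (3,1): code 0110 → (3.000,1.285)–(4.000,1.637)
cell (3,5): code 1011 → (4.000,5.474)–(3.605,6.000)
cell (3,6): code 0001 → (3.605,6.000)–(3.000,6.459)
cell (4,1): code 0010 → (4.000,1.637)–(4.370,2.000)
cell (4,2): code 0011 → (4.370,2.000)–(4.761,3.000)
cell (4,3): code 0011 → (4.761,3.000)–(4.654,4.000)
cell (4,4): code 0011 → (4.654,4.000)–(4.292,5.000)
cell (4,5): code 0001 → (4.292,5.000)–(4.000,5.474)
total: 18 segments, chained into 1 closed loop(s), length Σ = 14.575644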